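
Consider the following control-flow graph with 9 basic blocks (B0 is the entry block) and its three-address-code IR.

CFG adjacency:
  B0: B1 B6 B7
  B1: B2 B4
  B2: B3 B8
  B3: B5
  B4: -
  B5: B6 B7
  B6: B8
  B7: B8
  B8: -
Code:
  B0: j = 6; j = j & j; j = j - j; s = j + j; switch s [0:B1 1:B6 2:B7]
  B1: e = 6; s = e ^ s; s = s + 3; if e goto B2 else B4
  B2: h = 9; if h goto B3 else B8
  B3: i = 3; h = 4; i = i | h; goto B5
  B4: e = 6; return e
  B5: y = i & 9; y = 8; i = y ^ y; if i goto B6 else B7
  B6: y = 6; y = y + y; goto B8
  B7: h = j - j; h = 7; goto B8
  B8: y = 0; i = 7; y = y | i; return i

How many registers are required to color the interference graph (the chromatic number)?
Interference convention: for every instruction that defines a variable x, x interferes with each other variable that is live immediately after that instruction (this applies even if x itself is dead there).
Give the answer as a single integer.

Answer: 3

Analysis:
Block summaries:
  B0: {j,s} / ∅
  B1: {e,s} / {s}
  B2: {h} / ∅
  B3: {h,i} / ∅
  B4: {e} / ∅
  B5: {i,y} / {i}
  B6: {y} / ∅
  B7: {h} / {j}
  B8: {i,y} / ∅

Backward fixpoint:
  live B0: ∅→{j,s}
  live B1: {j,s}→{j}
  live B2: {j}→{j}
  live B3: {j}→{i,j}
  live B4: ∅→∅
  live B5: {i,j}→{j}
  live B6: ∅→∅
  live B7: {j}→∅
  live B8: ∅→∅

Interference:
  e: {j,s}
  h: {i,j}
  i: {h,j,y}
  j: {e,h,i,s,y}
  s: {e,j}
  y: {i,j}

Chromatic number:
  lower bound: {e,j,s} mutually conflict ⇒ χ ≥ 3
  assign e→r1 h→r2 i→r1 j→r0 s→r2 y→r2 — no edge inside a register ⇒ χ ≤ 3
  χ = 3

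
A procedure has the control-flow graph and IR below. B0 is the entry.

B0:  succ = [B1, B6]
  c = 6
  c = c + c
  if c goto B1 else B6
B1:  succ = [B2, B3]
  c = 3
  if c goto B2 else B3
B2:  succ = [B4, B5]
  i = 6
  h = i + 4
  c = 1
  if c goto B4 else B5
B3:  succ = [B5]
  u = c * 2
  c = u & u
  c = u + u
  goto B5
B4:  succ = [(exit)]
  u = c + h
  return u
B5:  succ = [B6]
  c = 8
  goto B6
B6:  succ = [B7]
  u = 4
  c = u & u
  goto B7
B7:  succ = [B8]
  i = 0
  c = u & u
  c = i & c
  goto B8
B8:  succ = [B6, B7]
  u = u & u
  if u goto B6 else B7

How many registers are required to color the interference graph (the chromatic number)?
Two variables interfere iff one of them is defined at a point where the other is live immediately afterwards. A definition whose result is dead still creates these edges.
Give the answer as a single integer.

Per-block:
  B0: def={c} ue=∅
  B1: def={c} ue=∅
  B2: def={c,h,i} ue=∅
  B3: def={c,u} ue={c}
  B4: def={u} ue={c,h}
  B5: def={c} ue=∅
  B6: def={c,u} ue=∅
  B7: def={c,i} ue={u}
  B8: def={u} ue={u}

Backward fixpoint:
  B0 li=∅ lo=∅
  B1 li=∅ lo={c}
  B2 li=∅ lo={c,h}
  B3 li={c} lo=∅
  B4 li={c,h} lo=∅
  B5 li=∅ lo=∅
  B6 li=∅ lo={u}
  B7 li={u} lo={u}
  B8 li={u} lo={u}

Conflict graph:
  c: {h,i,u}
  h: {c}
  i: {c,u}
  u: {c,i}

Colouring:
  clique {c,i,u} ⇒ need ≥ 3
  assign c→c0 h→c1 i→c1 u→c2 — no edge inside a register ⇒ χ ≤ 3
  χ = 3

Answer: 3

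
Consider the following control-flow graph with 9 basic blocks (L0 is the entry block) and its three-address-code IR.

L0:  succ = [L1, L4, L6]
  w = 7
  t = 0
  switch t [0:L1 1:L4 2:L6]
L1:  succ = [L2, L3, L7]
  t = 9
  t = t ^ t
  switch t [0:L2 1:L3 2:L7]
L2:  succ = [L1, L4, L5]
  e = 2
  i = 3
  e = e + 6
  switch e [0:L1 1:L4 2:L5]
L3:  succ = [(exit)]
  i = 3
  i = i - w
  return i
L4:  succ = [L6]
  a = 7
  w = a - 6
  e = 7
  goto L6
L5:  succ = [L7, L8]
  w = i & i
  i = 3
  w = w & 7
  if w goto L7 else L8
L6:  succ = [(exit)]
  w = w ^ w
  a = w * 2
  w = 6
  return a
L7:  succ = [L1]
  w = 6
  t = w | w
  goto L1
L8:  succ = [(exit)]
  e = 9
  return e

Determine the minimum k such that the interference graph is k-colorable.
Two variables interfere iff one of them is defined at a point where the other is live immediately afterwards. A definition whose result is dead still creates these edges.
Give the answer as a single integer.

Answer: 3

Derivation:
def/use:
  L0: def={t,w} ue=∅
  L1: def={t} ue=∅
  L2: def={e,i} ue=∅
  L3: def={i} ue={w}
  L4: def={a,e,w} ue=∅
  L5: def={i,w} ue={i}
  L6: def={a,w} ue={w}
  L7: def={t,w} ue=∅
  L8: def={e} ue=∅

Liveness:
  L0 li=∅ lo={w}
  L1 li={w} lo={w}
  L2 li={w} lo={i,w}
  L3 li={w} lo=∅
  L4 li=∅ lo={w}
  L5 li={i} lo=∅
  L6 li={w} lo=∅
  L7 li=∅ lo={w}
  L8 li=∅ lo=∅

Conflict graph:
  a↔{w}
  e↔{i,w}
  i↔{e,w}
  t↔{w}
  w↔{a,e,i,t}

Registers:
  {e,i,w} pairwise interfere (3-clique) ⇒ χ ≥ 3
  assign a→c1 e→c1 i→c2 t→c1 w→c0 — no edge inside a register ⇒ χ ≤ 3
  χ = 3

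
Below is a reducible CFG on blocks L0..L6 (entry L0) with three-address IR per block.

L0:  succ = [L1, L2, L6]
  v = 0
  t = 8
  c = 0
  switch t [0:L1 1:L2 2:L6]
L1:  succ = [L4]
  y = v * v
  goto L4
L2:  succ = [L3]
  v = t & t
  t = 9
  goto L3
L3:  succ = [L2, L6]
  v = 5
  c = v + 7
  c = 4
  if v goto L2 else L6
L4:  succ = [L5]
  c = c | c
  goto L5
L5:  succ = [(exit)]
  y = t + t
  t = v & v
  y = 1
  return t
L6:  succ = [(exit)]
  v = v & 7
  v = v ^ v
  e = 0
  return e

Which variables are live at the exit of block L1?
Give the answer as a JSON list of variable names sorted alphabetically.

Answer: ["c", "t", "v"]

Derivation:
Block summaries:
  L0 def {c,t,v} use ∅
  L1 def {y} use {v}
  L2 def {t,v} use {t}
  L3 def {c,v} use ∅
  L4 def {c} use {c}
  L5 def {t,y} use {t,v}
  L6 def {e,v} use {v}

Liveness:
  live L0: ∅→{c,t,v}
  live L1: {c,t,v}→{c,t,v}
  live L2: {t}→{t}
  live L3: {t}→{t,v}
  live L4: {c,t,v}→{t,v}
  live L5: {t,v}→∅
  live L6: {v}→∅

live-out(L1) = ["c", "t", "v"]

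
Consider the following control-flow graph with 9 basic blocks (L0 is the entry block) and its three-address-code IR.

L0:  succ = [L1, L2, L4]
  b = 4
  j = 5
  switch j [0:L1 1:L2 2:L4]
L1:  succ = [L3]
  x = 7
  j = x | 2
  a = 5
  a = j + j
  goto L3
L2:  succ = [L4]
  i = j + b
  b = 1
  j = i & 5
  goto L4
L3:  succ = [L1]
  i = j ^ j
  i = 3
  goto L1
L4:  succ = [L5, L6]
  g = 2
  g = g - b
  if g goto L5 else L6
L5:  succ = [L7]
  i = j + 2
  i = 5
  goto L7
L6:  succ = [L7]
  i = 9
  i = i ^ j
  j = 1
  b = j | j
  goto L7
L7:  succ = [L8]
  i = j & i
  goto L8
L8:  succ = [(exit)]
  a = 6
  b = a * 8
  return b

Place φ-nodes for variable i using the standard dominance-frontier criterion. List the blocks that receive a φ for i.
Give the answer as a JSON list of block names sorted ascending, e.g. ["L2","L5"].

Answer: ["L1", "L4", "L7"]

Derivation:
idom tree: L1←L0 L2←L0 L3←L1 L4←L0 L5←L4 L6←L4 L7←L4 L8←L7
Join-block Dom:
  L1: preds {L0,L3}: {L0} ∩ {L0,L1,L3} = {L0}; idom=L0
  L4: preds {L0,L2}: {L0} ∩ {L0,L2} = {L0}; idom=L0
  L7: preds {L5,L6}: {L0,L4,L5} ∩ {L0,L4,L6} = {L0,L4}; idom=L4

DF walk-up:
  join L1 pred L0: · stop@L0
  join L1 pred L3: L3→L1 stop@L0
  join L4 pred L0: · stop@L0
  join L4 pred L2: L2 stop@L0
  join L7 pred L5: L5 stop@L4
  join L7 pred L6: L6 stop@L4
  L0 → ∅
  L1 → {L1}
  L2 → {L4}
  L3 → {L1}
  L4 → ∅
  L5 → {L7}
  L6 → {L7}
  L7 → ∅
  L8 → ∅

φ for i: defs {L2,L3,L5,L6,L7}
  DF⁺ = {L1,L4,L7}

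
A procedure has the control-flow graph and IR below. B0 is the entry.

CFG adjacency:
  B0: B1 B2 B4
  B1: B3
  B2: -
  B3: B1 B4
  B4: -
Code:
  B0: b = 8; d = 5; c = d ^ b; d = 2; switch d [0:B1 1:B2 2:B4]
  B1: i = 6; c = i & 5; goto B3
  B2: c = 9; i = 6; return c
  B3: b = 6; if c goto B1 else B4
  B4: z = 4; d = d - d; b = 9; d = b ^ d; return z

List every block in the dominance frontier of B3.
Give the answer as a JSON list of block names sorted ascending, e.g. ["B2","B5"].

idom tree: B1←B0 B2←B0 B3←B1 B4←B0
Join-block Dom:
  B1: preds {B0,B3}: {B0} ∩ {B0,B1,B3} = {B0}; idom=B0
  B4: preds {B0,B3}: {B0} ∩ {B0,B1,B3} = {B0}; idom=B0

DF derivation:
  join B1 pred B0: · stop@B0
  join B1 pred B3: B3→B1 stop@B0
  join B4 pred B0: · stop@B0
  join B4 pred B3: B3→B1 stop@B0
  B0 → ∅
  B1 → {B1,B4}
  B2 → ∅
  B3 → {B1,B4}
  B4 → ∅

DF(B3) = ["B1", "B4"]

Answer: ["B1", "B4"]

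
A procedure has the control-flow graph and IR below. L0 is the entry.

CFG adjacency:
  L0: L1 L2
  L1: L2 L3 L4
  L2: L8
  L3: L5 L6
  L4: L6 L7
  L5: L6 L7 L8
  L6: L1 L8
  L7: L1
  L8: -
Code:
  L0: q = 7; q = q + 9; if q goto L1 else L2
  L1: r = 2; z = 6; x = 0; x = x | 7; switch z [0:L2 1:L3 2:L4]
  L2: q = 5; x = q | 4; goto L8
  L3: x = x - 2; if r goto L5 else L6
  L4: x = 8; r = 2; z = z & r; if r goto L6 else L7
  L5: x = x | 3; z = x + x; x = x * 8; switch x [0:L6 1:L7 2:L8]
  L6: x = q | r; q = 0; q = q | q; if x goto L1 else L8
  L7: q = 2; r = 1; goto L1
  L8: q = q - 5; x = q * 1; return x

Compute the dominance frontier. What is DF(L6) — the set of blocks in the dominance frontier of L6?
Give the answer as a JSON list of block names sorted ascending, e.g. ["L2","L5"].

Answer: ["L1", "L8"]

Working:
idom tree: L1←L0 L2←L0 L3←L1 L4←L1 L5←L3 L6←L1 L7←L1 L8←L0
Join-block Dom:
  L1: preds {L0,L6,L7}: {L0} ∩ {L0,L1,L6} ∩ {L0,L1,L7} = {L0}; idom=L0
  L2: preds {L0,L1}: {L0} ∩ {L0,L1} = {L0}; idom=L0
  L6: preds {L3,L4,L5}: {L0,L1,L3} ∩ {L0,L1,L4} ∩ {L0,L1,L3,L5} = {L0,L1}; idom=L1
  L7: preds {L4,L5}: {L0,L1,L4} ∩ {L0,L1,L3,L5} = {L0,L1}; idom=L1
  L8: preds {L2,L5,L6}: {L0,L2} ∩ {L0,L1,L3,L5} ∩ {L0,L1,L6} = {L0}; idom=L0

DF derivation:
  join L1 pred L0: · stop@L0
  join L1 pred L6: L6→L1 stop@L0
  join L1 pred L7: L7→L1 stop@L0
  join L2 pred L0: · stop@L0
  join L2 pred L1: L1 stop@L0
  join L6 pred L3: L3 stop@L1
  join L6 pred L4: L4 stop@L1
  join L6 pred L5: L5→L3 stop@L1
  join L7 pred L4: L4 stop@L1
  join L7 pred L5: L5→L3 stop@L1
  join L8 pred L2: L2 stop@L0
  join L8 pred L5: L5→L3→L1 stop@L0
  join L8 pred L6: L6→L1 stop@L0
  L0: DF=∅
  L1: DF={L1,L2,L8}
  L2: DF={L8}
  L3: DF={L6,L7,L8}
  L4: DF={L6,L7}
  L5: DF={L6,L7,L8}
  L6: DF={L1,L8}
  L7: DF={L1}
  L8: DF=∅

DF(L6) = ["L1", "L8"]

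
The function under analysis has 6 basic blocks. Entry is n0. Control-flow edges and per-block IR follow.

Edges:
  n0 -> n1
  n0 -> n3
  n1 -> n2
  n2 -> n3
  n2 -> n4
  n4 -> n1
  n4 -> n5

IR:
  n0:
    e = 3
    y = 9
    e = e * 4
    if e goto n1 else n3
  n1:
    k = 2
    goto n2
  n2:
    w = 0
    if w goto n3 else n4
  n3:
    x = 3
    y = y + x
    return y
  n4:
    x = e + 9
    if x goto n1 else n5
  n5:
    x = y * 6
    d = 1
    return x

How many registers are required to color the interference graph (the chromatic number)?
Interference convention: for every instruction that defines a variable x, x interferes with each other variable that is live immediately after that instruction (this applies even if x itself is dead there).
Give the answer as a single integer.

Per-block:
  n0 def {e,y} use ∅
  n1 def {k} use ∅
  n2 def {w} use ∅
  n3 def {x,y} use {y}
  n4 def {x} use {e}
  n5 def {d,x} use {y}

Backward fixpoint:
  n0: in=∅ out={e,y}
  n1: in={e,y} out={e,y}
  n2: in={e,y} out={e,y}
  n3: in={y} out=∅
  n4: in={e,y} out={e,y}
  n5: in={y} out=∅

Conflict graph:
  d↔{x}
  e↔{k,w,x,y}
  k↔{e,y}
  w↔{e,y}
  x↔{d,e,y}
  y↔{e,k,w,x}

Registers:
  clique {e,k,y} ⇒ need ≥ 3
  3-colouring: c0={d,e}  c1={y}  c2={k,w,x}
  χ = 3

Answer: 3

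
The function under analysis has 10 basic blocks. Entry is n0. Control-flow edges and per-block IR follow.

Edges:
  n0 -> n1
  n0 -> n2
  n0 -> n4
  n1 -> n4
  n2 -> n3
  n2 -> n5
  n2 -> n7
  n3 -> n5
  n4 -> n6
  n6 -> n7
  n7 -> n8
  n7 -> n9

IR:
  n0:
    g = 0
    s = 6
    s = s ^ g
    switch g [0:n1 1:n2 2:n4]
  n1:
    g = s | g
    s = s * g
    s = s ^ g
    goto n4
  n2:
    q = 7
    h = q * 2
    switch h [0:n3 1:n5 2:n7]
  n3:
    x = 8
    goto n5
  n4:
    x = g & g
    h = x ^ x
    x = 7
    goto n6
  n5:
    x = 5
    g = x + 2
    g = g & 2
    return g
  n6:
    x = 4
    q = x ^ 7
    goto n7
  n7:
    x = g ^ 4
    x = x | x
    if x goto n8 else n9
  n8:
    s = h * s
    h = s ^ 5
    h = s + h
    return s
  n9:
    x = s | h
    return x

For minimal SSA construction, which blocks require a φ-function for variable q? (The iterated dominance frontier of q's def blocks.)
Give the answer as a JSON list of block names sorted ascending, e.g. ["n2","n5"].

idom tree: n1←n0 n2←n0 n3←n2 n4←n0 n5←n2 n6←n4 n7←n0 n8←n7 n9←n7
Dom∩ at merges:
  n4: preds {n0,n1}: {n0} ∩ {n0,n1} = {n0}; idom=n0
  n5: preds {n2,n3}: {n0,n2} ∩ {n0,n2,n3} = {n0,n2}; idom=n2
  n7: preds {n2,n6}: {n0,n2} ∩ {n0,n4,n6} = {n0}; idom=n0

DF derivation:
  n4←n0: walk · to n0
  n4←n1: walk n1 to n0
  n5←n2: walk · to n2
  n5←n3: walk n3 to n2
  n7←n2: walk n2 to n0
  n7←n6: walk n6→n4 to n0
  n0: DF=∅
  n1: DF={n4}
  n2: DF={n7}
  n3: DF={n5}
  n4: DF={n7}
  n5: DF=∅
  n6: DF={n7}
  n7: DF=∅
  n8: DF=∅
  n9: DF=∅

φ for q: defs {n2,n6}
  DF⁺ = {n7}

Answer: ["n7"]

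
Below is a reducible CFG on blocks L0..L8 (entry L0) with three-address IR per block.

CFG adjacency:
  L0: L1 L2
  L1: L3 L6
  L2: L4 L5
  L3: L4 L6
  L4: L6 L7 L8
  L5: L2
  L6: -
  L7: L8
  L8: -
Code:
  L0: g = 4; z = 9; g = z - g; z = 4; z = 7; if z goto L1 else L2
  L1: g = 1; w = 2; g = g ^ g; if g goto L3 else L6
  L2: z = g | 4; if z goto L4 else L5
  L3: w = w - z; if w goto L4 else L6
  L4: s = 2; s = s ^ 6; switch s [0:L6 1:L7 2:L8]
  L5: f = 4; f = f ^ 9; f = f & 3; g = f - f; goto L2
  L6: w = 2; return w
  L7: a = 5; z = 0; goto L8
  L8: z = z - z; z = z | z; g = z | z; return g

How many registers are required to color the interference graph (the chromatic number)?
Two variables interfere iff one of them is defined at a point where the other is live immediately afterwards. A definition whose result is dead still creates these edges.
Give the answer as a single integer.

def/use:
  L0: def={g,z} ue=∅
  L1: def={g,w} ue=∅
  L2: def={z} ue={g}
  L3: def={w} ue={w,z}
  L4: def={s} ue=∅
  L5: def={f,g} ue=∅
  L6: def={w} ue=∅
  L7: def={a,z} ue=∅
  L8: def={g,z} ue={z}

Liveness:
  L0 li=∅ lo={g,z}
  L1 li={z} lo={w,z}
  L2 li={g} lo={z}
  L3 li={w,z} lo={z}
  L4 li={z} lo={z}
  L5 li=∅ lo={g}
  L6 li=∅ lo=∅
  L7 li=∅ lo={z}
  L8 li={z} lo=∅

Interference:
  a: ∅
  f: ∅
  g: {w,z}
  s: {z}
  w: {g,z}
  z: {g,s,w}

Colouring:
  lower bound: {g,w,z} mutually conflict ⇒ χ ≥ 3
  3-colouring: R0={a,f,z}  R1={g,s}  R2={w}
  χ = 3

Answer: 3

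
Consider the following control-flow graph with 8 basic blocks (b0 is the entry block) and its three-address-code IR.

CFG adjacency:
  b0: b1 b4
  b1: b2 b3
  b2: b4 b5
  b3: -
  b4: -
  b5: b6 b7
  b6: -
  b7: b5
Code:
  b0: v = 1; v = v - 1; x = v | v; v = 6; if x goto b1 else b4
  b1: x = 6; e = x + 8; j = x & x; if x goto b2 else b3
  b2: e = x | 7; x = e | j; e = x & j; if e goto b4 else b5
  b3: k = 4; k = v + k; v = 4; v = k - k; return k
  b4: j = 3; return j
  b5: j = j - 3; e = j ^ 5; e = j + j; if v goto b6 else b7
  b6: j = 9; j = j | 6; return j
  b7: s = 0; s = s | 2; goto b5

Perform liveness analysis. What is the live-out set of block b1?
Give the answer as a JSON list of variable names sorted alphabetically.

Block summaries:
  b0 def {v,x} use ∅
  b1 def {e,j,x} use ∅
  b2 def {e,x} use {j,x}
  b3 def {k,v} use {v}
  b4 def {j} use ∅
  b5 def {e,j} use {j,v}
  b6 def {j} use ∅
  b7 def {s} use ∅

Live sets:
  b0 li=∅ lo={v}
  b1 li={v} lo={j,v,x}
  b2 li={j,v,x} lo={j,v}
  b3 li={v} lo=∅
  b4 li=∅ lo=∅
  b5 li={j,v} lo={j,v}
  b6 li=∅ lo=∅
  b7 li={j,v} lo={j,v}

live-out(b1) = ["j", "v", "x"]

Answer: ["j", "v", "x"]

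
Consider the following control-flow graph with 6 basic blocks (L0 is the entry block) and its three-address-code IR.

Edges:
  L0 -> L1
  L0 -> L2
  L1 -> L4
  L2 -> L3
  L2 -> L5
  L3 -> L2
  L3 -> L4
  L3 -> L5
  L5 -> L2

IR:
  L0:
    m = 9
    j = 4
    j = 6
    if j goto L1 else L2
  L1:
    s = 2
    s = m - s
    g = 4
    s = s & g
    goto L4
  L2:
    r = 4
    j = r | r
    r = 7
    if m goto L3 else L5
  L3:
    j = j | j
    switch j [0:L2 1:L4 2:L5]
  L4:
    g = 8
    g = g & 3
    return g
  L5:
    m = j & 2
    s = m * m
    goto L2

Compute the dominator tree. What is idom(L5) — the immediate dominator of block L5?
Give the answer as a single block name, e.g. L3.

idom tree: L1←L0 L2←L0 L3←L2 L4←L0 L5←L2
Dom at joins:
  L2: preds {L0,L3,L5}: {L0} ∩ {L0,L2,L3} ∩ {L0,L2,L5} = {L0}; idom=L0
  L4: preds {L1,L3}: {L0,L1} ∩ {L0,L2,L3} = {L0}; idom=L0
  L5: preds {L2,L3}: {L0,L2} ∩ {L0,L2,L3} = {L0,L2}; idom=L2

idom(L5) = L2

Answer: L2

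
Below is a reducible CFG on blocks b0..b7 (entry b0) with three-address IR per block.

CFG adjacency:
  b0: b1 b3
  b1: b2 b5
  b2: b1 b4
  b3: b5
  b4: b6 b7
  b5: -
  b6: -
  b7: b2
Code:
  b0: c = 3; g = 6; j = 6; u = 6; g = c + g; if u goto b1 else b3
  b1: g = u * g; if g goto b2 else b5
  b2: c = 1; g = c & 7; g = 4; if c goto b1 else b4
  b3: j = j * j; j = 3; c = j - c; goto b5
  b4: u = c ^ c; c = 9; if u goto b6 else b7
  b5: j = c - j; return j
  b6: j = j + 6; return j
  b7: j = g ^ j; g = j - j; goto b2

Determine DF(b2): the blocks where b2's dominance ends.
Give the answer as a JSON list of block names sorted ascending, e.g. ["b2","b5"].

Answer: ["b1", "b2"]

Derivation:
idom tree: b1←b0 b2←b1 b3←b0 b4←b2 b5←b0 b6←b4 b7←b4
Dom at joins:
  b1: preds {b0,b2}: {b0} ∩ {b0,b1,b2} = {b0}; idom=b0
  b2: preds {b1,b7}: {b0,b1} ∩ {b0,b1,b2,b4,b7} = {b0,b1}; idom=b1
  b5: preds {b1,b3}: {b0,b1} ∩ {b0,b3} = {b0}; idom=b0

DF walk-up:
  join b1 pred b0: · stop@b0
  join b1 pred b2: b2→b1 stop@b0
  join b2 pred b1: · stop@b1
  join b2 pred b7: b7→b4→b2 stop@b1
  join b5 pred b1: b1 stop@b0
  join b5 pred b3: b3 stop@b0
  DF(b0)=∅
  DF(b1)={b1,b5}
  DF(b2)={b1,b2}
  DF(b3)={b5}
  DF(b4)={b2}
  DF(b5)=∅
  DF(b6)=∅
  DF(b7)={b2}

DF(b2) = ["b1", "b2"]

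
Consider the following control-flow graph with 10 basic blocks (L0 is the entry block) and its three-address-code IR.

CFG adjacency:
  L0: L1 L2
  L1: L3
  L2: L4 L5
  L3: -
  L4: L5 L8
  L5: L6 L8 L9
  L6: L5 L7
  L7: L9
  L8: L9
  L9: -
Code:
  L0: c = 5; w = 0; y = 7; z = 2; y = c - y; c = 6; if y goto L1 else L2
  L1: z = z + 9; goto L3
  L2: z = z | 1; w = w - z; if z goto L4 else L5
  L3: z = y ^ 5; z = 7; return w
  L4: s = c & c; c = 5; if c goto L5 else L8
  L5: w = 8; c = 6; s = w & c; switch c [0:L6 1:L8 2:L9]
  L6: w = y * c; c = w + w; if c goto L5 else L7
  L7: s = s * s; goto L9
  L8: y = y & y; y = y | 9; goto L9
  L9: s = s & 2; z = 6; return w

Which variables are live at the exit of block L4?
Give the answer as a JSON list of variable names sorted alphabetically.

Answer: ["s", "w", "y"]

Analysis:
Block summaries:
  L0: def={c,w,y,z} ue=∅
  L1: def={z} ue={z}
  L2: def={w,z} ue={w,z}
  L3: def={z} ue={w,y}
  L4: def={c,s} ue={c}
  L5: def={c,s,w} ue=∅
  L6: def={c,w} ue={c,y}
  L7: def={s} ue={s}
  L8: def={y} ue={y}
  L9: def={s,z} ue={s,w}

Liveness:
  live L0: ∅→{c,w,y,z}
  live L1: {w,y,z}→{w,y}
  live L2: {c,w,y,z}→{c,w,y}
  live L3: {w,y}→∅
  live L4: {c,w,y}→{s,w,y}
  live L5: {y}→{c,s,w,y}
  live L6: {c,s,y}→{s,w,y}
  live L7: {s,w}→{s,w}
  live L8: {s,w,y}→{s,w}
  live L9: {s,w}→∅

live-out(L4) = ["s", "w", "y"]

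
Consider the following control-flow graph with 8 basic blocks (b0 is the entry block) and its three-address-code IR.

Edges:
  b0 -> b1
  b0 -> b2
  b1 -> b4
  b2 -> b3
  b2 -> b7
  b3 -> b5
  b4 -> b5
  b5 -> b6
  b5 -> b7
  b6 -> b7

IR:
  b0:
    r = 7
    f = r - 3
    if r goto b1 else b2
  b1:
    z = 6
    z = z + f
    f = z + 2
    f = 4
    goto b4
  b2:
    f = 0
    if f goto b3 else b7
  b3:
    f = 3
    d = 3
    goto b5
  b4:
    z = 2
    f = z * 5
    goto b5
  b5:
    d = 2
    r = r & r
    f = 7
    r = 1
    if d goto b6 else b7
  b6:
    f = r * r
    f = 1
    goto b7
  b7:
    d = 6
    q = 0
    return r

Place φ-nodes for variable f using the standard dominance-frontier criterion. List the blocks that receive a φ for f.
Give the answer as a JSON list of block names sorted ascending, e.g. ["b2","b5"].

Answer: ["b5", "b7"]

Working:
idom tree: b1←b0 b2←b0 b3←b2 b4←b1 b5←b0 b6←b5 b7←b0
Dom at joins:
  b5: preds {b3,b4}: {b0,b2,b3} ∩ {b0,b1,b4} = {b0}; idom=b0
  b7: preds {b2,b5,b6}: {b0,b2} ∩ {b0,b5} ∩ {b0,b5,b6} = {b0}; idom=b0

Frontier:
  join b5 pred b3: b3→b2 stop@b0
  join b5 pred b4: b4→b1 stop@b0
  join b7 pred b2: b2 stop@b0
  join b7 pred b5: b5 stop@b0
  join b7 pred b6: b6→b5 stop@b0
  b0: DF=∅
  b1: DF={b5}
  b2: DF={b5,b7}
  b3: DF={b5}
  b4: DF={b5}
  b5: DF={b7}
  b6: DF={b7}
  b7: DF=∅

φ for f: defs {b0,b1,b2,b3,b4,b5,b6}
  DF⁺ = {b5,b7}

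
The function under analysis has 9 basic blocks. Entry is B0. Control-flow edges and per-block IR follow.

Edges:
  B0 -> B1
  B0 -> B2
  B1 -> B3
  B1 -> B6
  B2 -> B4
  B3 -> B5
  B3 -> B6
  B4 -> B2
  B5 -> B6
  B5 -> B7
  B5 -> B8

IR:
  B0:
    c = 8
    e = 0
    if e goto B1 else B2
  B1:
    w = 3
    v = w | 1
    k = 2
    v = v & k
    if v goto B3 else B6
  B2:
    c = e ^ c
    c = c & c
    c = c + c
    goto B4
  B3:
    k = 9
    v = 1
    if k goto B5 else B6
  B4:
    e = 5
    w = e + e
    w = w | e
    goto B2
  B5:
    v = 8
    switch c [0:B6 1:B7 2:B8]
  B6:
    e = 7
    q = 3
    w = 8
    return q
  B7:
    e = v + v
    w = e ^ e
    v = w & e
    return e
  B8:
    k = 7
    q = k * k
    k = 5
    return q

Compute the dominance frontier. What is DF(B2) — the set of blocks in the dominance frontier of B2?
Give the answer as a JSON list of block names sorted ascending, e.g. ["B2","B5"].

idom tree: B1←B0 B2←B0 B3←B1 B4←B2 B5←B3 B6←B1 B7←B5 B8←B5
Join-block Dom:
  B2: preds {B0,B4}: {B0} ∩ {B0,B2,B4} = {B0}; idom=B0
  B6: preds {B1,B3,B5}: {B0,B1} ∩ {B0,B1,B3} ∩ {B0,B1,B3,B5} = {B0,B1}; idom=B1

Frontier:
  B2←B0: walk · to B0
  B2←B4: walk B4→B2 to B0
  B6←B1: walk · to B1
  B6←B3: walk B3 to B1
  B6←B5: walk B5→B3 to B1
  DF(B0)=∅
  DF(B1)=∅
  DF(B2)={B2}
  DF(B3)={B6}
  DF(B4)={B2}
  DF(B5)={B6}
  DF(B6)=∅
  DF(B7)=∅
  DF(B8)=∅

DF(B2) = ["B2"]

Answer: ["B2"]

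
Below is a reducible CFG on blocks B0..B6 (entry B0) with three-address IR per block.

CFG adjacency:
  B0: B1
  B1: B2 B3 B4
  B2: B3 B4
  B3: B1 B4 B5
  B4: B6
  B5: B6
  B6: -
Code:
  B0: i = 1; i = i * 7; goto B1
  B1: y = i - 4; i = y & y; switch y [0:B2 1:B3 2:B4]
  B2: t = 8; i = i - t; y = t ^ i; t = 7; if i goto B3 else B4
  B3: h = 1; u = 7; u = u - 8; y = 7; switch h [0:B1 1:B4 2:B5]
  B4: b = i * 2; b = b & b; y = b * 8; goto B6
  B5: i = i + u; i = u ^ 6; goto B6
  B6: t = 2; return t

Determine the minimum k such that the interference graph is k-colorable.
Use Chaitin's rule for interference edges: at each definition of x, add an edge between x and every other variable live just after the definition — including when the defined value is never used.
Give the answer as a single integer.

Answer: 4

Working:
def/use:
  B0: def={i} ue=∅
  B1: def={i,y} ue={i}
  B2: def={i,t,y} ue={i}
  B3: def={h,u,y} ue=∅
  B4: def={b,y} ue={i}
  B5: def={i} ue={i,u}
  B6: def={t} ue=∅

Liveness:
  B0 li=∅ lo={i}
  B1 li={i} lo={i}
  B2 li={i} lo={i}
  B3 li={i} lo={i,u}
  B4 li={i} lo=∅
  B5 li={i,u} lo=∅
  B6 li=∅ lo=∅

Interfere edges:
  b — ∅
  h — {i,u,y}
  i — {h,t,u,y}
  t — {i}
  u — {h,i,y}
  y — {h,i,u}

Registers:
  {h,i,u,y} pairwise interfere (4-clique) ⇒ χ ≥ 4
  4-colouring: R0={b,i}  R1={h,t}  R2={u}  R3={y}
  χ = 4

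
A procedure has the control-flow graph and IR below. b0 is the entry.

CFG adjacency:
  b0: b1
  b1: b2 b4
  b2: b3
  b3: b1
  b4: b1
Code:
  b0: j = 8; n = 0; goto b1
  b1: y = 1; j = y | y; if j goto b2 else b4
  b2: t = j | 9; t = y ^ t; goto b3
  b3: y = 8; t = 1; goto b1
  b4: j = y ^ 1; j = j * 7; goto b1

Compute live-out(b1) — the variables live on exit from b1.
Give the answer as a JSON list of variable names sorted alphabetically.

Block summaries:
  b0: {j,n} / ∅
  b1: {j,y} / ∅
  b2: {t} / {j,y}
  b3: {t,y} / ∅
  b4: {j} / {y}

Liveness:
  b0 li=∅ lo=∅
  b1 li=∅ lo={j,y}
  b2 li={j,y} lo=∅
  b3 li=∅ lo=∅
  b4 li={y} lo=∅

live-out(b1) = ["j", "y"]

Answer: ["j", "y"]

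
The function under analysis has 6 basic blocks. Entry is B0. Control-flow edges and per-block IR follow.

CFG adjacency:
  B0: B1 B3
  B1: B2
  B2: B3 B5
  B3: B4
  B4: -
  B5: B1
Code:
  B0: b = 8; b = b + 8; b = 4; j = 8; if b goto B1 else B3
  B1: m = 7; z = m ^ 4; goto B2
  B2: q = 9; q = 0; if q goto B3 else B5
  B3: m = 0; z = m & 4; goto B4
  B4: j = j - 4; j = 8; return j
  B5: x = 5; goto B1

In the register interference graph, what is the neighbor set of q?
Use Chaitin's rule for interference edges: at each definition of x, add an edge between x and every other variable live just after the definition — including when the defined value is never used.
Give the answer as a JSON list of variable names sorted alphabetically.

Answer: ["j"]

Working:
def/use:
  B0: {b,j} / ∅
  B1: {m,z} / ∅
  B2: {q} / ∅
  B3: {m,z} / ∅
  B4: {j} / {j}
  B5: {x} / ∅

Backward fixpoint:
  B0 li=∅ lo={j}
  B1 li={j} lo={j}
  B2 li={j} lo={j}
  B3 li={j} lo={j}
  B4 li={j} lo=∅
  B5 li={j} lo={j}

Conflict graph:
  b — {j}
  j — {b,m,q,x,z}
  m — {j}
  q — {j}
  x — {j}
  z — {j}

N(q) = ["j"]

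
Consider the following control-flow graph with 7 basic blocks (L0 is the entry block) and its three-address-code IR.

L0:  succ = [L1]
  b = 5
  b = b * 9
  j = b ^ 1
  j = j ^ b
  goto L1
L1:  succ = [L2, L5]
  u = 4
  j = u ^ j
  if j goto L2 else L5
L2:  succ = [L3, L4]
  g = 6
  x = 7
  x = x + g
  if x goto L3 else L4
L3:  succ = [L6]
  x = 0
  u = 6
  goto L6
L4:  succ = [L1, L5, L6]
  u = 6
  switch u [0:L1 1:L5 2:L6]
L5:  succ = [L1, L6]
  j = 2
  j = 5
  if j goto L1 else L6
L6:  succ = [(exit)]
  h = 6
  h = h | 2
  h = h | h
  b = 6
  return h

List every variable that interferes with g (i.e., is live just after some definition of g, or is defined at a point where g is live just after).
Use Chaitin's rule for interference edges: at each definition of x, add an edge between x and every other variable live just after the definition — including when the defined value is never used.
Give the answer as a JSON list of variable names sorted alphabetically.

Block summaries:
  L0: def={b,j} ue=∅
  L1: def={j,u} ue={j}
  L2: def={g,x} ue=∅
  L3: def={u,x} ue=∅
  L4: def={u} ue=∅
  L5: def={j} ue=∅
  L6: def={b,h} ue=∅

Liveness:
  L0: in=∅ out={j}
  L1: in={j} out={j}
  L2: in={j} out={j}
  L3: in=∅ out=∅
  L4: in={j} out={j}
  L5: in=∅ out={j}
  L6: in=∅ out=∅

Interfere edges:
  b — {h,j}
  g — {j,x}
  h — {b}
  j — {b,g,u,x}
  u — {j}
  x — {g,j}

N(g) = ["j", "x"]

Answer: ["j", "x"]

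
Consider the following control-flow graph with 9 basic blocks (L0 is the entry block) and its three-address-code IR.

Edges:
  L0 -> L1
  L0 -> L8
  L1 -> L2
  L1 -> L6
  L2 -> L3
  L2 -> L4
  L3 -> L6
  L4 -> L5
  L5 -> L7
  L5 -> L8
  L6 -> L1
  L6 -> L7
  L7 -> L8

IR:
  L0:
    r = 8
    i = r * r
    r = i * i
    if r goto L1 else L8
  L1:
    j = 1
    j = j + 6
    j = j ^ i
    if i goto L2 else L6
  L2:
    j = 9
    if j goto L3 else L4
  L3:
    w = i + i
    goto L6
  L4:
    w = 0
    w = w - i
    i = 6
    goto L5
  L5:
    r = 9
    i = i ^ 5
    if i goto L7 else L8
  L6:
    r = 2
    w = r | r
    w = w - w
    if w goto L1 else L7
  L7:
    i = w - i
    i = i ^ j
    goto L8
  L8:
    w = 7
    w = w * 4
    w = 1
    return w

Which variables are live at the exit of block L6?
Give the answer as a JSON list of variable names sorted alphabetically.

Answer: ["i", "j", "w"]

Working:
Per-block:
  L0: def={i,r} ue=∅
  L1: def={j} ue={i}
  L2: def={j} ue=∅
  L3: def={w} ue={i}
  L4: def={i,w} ue={i}
  L5: def={i,r} ue={i}
  L6: def={r,w} ue=∅
  L7: def={i} ue={i,j,w}
  L8: def={w} ue=∅

Liveness:
  live L0: ∅→{i}
  live L1: {i}→{i,j}
  live L2: {i}→{i,j}
  live L3: {i,j}→{i,j}
  live L4: {i,j}→{i,j,w}
  live L5: {i,j,w}→{i,j,w}
  live L6: {i,j}→{i,j,w}
  live L7: {i,j,w}→∅
  live L8: ∅→∅

live-out(L6) = ["i", "j", "w"]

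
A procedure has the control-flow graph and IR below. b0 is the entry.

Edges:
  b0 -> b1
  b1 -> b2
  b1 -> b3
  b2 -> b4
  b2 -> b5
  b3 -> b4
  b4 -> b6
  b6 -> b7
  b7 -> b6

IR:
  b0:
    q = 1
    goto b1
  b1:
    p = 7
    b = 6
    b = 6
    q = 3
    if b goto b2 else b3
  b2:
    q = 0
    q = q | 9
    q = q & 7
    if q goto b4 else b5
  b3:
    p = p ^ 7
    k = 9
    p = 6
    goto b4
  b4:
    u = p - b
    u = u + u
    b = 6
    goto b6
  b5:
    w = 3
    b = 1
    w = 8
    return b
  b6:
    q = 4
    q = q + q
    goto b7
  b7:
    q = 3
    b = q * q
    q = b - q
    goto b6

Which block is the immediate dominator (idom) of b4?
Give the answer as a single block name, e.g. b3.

idom tree: b1←b0 b2←b1 b3←b1 b4←b1 b5←b2 b6←b4 b7←b6
Dom∩ at merges:
  b4: preds {b2,b3}: {b0,b1,b2} ∩ {b0,b1,b3} = {b0,b1}; idom=b1
  b6: preds {b4,b7}: {b0,b1,b4} ∩ {b0,b1,b4,b6,b7} = {b0,b1,b4}; idom=b4

idom(b4) = b1

Answer: b1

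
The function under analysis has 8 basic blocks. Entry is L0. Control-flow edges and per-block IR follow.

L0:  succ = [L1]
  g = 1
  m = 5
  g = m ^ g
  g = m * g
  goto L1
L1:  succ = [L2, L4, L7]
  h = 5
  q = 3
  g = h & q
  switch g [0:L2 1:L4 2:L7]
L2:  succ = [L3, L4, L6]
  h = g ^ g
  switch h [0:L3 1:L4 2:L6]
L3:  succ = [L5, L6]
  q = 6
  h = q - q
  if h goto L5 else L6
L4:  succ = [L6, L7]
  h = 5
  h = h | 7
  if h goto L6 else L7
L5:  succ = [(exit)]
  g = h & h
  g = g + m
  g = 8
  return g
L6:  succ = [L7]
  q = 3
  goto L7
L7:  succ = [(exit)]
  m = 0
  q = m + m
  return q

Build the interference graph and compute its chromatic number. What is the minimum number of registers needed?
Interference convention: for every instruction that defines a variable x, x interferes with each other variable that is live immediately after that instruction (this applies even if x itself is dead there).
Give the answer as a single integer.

def/use:
  L0 def {g,m} use ∅
  L1 def {g,h,q} use ∅
  L2 def {h} use {g}
  L3 def {h,q} use ∅
  L4 def {h} use ∅
  L5 def {g} use {h,m}
  L6 def {q} use ∅
  L7 def {m,q} use ∅

Liveness:
  live L0: ∅→{m}
  live L1: {m}→{g,m}
  live L2: {g,m}→{m}
  live L3: {m}→{h,m}
  live L4: ∅→∅
  live L5: {h,m}→∅
  live L6: ∅→∅
  live L7: ∅→∅

Interference:
  g↔{m}
  h↔{m,q}
  m↔{g,h,q}
  q↔{h,m}

Registers:
  lower bound: {h,m,q} mutually conflict ⇒ χ ≥ 3
  3-colouring: c0={m}  c1={g,h}  c2={q}
  χ = 3

Answer: 3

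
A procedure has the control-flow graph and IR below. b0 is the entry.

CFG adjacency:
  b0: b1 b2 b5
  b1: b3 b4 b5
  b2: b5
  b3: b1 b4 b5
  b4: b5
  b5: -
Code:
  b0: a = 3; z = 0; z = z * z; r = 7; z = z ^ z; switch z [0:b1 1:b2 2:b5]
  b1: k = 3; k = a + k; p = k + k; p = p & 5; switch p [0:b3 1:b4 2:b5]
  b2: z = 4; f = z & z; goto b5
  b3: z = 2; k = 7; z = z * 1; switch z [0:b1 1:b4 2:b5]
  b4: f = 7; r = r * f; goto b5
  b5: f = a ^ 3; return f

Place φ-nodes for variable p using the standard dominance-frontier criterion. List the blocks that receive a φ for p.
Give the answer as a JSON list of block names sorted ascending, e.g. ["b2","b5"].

idom tree: b1←b0 b2←b0 b3←b1 b4←b1 b5←b0
Dom at joins:
  b1: preds {b0,b3}: {b0} ∩ {b0,b1,b3} = {b0}; idom=b0
  b4: preds {b1,b3}: {b0,b1} ∩ {b0,b1,b3} = {b0,b1}; idom=b1
  b5: preds {b0,b1,b2,b3,b4}: {b0} ∩ {b0,b1} ∩ {b0,b2} ∩ {b0,b1,b3} ∩ {b0,b1,b4} = {b0}; idom=b0

DF derivation:
  b1←b0: walk · to b0
  b1←b3: walk b3→b1 to b0
  b4←b1: walk · to b1
  b4←b3: walk b3 to b1
  b5←b0: walk · to b0
  b5←b1: walk b1 to b0
  b5←b2: walk b2 to b0
  b5←b3: walk b3→b1 to b0
  b5←b4: walk b4→b1 to b0
  b0 → ∅
  b1 → {b1,b5}
  b2 → {b5}
  b3 → {b1,b4,b5}
  b4 → {b5}
  b5 → ∅

φ for p: defs {b1}
  DF⁺ = {b1,b5}

Answer: ["b1", "b5"]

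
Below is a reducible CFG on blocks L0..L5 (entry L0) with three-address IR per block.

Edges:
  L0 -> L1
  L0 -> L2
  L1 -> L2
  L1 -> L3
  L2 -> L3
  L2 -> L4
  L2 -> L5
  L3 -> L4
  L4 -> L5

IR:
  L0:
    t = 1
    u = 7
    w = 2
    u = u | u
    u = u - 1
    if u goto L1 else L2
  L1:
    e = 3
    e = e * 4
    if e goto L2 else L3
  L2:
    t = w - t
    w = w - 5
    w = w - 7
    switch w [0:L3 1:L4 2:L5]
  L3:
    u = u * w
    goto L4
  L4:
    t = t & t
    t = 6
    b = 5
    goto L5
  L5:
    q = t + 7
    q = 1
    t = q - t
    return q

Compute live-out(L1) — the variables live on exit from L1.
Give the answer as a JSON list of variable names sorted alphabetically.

Answer: ["t", "u", "w"]

Working:
Block summaries:
  L0: def={t,u,w} ue=∅
  L1: def={e} ue=∅
  L2: def={t,w} ue={t,w}
  L3: def={u} ue={u,w}
  L4: def={b,t} ue={t}
  L5: def={q,t} ue={t}

Live sets:
  L0: in=∅ out={t,u,w}
  L1: in={t,u,w} out={t,u,w}
  L2: in={t,u,w} out={t,u,w}
  L3: in={t,u,w} out={t}
  L4: in={t} out={t}
  L5: in={t} out=∅

live-out(L1) = ["t", "u", "w"]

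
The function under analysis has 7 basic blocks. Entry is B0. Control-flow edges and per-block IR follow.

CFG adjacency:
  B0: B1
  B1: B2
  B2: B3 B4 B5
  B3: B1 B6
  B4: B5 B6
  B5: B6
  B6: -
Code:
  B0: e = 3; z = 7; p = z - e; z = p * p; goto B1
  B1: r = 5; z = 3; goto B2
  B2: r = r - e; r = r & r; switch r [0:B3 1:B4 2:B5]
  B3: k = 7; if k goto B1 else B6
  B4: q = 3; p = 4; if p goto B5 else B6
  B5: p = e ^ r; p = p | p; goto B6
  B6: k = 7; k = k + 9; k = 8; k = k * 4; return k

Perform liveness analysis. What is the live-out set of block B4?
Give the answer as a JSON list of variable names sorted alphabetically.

def/use:
  B0: {e,p,z} / ∅
  B1: {r,z} / ∅
  B2: {r} / {e,r}
  B3: {k} / ∅
  B4: {p,q} / ∅
  B5: {p} / {e,r}
  B6: {k} / ∅

Live sets:
  live B0: ∅→{e}
  live B1: {e}→{e,r}
  live B2: {e,r}→{e,r}
  live B3: {e}→{e}
  live B4: {e,r}→{e,r}
  live B5: {e,r}→∅
  live B6: ∅→∅

live-out(B4) = ["e", "r"]

Answer: ["e", "r"]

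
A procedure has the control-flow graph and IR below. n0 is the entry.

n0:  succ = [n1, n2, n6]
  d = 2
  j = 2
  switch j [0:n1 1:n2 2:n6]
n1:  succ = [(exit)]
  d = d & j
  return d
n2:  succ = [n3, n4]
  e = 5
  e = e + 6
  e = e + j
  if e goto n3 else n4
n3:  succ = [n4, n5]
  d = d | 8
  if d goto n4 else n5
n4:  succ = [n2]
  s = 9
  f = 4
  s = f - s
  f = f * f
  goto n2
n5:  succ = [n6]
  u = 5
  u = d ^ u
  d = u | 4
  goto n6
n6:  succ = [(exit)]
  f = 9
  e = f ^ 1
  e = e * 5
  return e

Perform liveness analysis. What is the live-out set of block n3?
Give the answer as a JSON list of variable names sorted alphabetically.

Answer: ["d", "j"]

Working:
def/use:
  n0: {d,j} / ∅
  n1: {d} / {d,j}
  n2: {e} / {j}
  n3: {d} / {d}
  n4: {f,s} / ∅
  n5: {d,u} / {d}
  n6: {e,f} / ∅

Liveness:
  n0 li=∅ lo={d,j}
  n1 li={d,j} lo=∅
  n2 li={d,j} lo={d,j}
  n3 li={d,j} lo={d,j}
  n4 li={d,j} lo={d,j}
  n5 li={d} lo=∅
  n6 li=∅ lo=∅

live-out(n3) = ["d", "j"]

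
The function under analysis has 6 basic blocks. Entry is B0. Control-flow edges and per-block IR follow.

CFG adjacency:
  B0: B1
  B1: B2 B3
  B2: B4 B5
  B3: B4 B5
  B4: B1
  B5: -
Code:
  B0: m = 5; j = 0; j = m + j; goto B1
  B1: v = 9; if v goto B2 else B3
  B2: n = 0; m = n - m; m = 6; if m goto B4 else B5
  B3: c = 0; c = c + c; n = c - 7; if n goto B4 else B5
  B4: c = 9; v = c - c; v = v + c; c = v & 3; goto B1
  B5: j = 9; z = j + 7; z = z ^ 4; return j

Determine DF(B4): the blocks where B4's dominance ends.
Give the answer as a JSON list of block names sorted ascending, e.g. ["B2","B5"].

Answer: ["B1"]

Working:
idom tree: B1←B0 B2←B1 B3←B1 B4←B1 B5←B1
Join-block Dom:
  B1: preds {B0,B4}: {B0} ∩ {B0,B1,B4} = {B0}; idom=B0
  B4: preds {B2,B3}: {B0,B1,B2} ∩ {B0,B1,B3} = {B0,B1}; idom=B1
  B5: preds {B2,B3}: {B0,B1,B2} ∩ {B0,B1,B3} = {B0,B1}; idom=B1

Frontier:
  B1←B0: walk · to B0
  B1←B4: walk B4→B1 to B0
  B4←B2: walk B2 to B1
  B4←B3: walk B3 to B1
  B5←B2: walk B2 to B1
  B5←B3: walk B3 to B1
  B0 → ∅
  B1 → {B1}
  B2 → {B4,B5}
  B3 → {B4,B5}
  B4 → {B1}
  B5 → ∅

DF(B4) = ["B1"]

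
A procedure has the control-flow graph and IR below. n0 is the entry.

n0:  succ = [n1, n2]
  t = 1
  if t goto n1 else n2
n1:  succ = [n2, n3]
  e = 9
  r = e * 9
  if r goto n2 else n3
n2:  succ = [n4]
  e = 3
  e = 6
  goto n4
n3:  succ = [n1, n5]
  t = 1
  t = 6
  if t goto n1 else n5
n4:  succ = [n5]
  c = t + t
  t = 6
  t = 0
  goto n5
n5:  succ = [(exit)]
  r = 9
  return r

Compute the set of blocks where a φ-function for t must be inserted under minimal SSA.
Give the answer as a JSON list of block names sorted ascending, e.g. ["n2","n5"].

Answer: ["n1", "n2", "n5"]

Derivation:
idom tree: n1←n0 n2←n0 n3←n1 n4←n2 n5←n0
Dom at joins:
  n1: preds {n0,n3}: {n0} ∩ {n0,n1,n3} = {n0}; idom=n0
  n2: preds {n0,n1}: {n0} ∩ {n0,n1} = {n0}; idom=n0
  n5: preds {n3,n4}: {n0,n1,n3} ∩ {n0,n2,n4} = {n0}; idom=n0

Frontier:
  n1←n0: walk · to n0
  n1←n3: walk n3→n1 to n0
  n2←n0: walk · to n0
  n2←n1: walk n1 to n0
  n5←n3: walk n3→n1 to n0
  n5←n4: walk n4→n2 to n0
  DF(n0)=∅
  DF(n1)={n1,n2,n5}
  DF(n2)={n5}
  DF(n3)={n1,n5}
  DF(n4)={n5}
  DF(n5)=∅

φ for t: defs {n0,n3,n4}
  DF⁺ = {n1,n2,n5}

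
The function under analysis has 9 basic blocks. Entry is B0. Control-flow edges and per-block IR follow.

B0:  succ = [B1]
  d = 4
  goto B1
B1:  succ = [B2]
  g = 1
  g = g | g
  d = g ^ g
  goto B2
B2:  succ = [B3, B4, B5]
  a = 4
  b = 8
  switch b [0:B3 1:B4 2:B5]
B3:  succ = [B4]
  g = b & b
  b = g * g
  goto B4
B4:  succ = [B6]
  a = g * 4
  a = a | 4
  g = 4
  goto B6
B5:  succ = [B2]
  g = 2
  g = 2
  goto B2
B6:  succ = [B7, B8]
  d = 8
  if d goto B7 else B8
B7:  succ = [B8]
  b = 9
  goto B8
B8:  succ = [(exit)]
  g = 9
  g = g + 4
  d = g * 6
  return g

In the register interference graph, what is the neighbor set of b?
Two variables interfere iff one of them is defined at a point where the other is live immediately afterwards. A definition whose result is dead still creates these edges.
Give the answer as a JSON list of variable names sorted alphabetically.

Answer: ["g"]

Analysis:
Per-block:
  B0: def={d} ue=∅
  B1: def={d,g} ue=∅
  B2: def={a,b} ue=∅
  B3: def={b,g} ue={b}
  B4: def={a,g} ue={g}
  B5: def={g} ue=∅
  B6: def={d} ue=∅
  B7: def={b} ue=∅
  B8: def={d,g} ue=∅

Liveness:
  B0: in=∅ out=∅
  B1: in=∅ out={g}
  B2: in={g} out={b,g}
  B3: in={b} out={g}
  B4: in={g} out=∅
  B5: in=∅ out={g}
  B6: in=∅ out=∅
  B7: in=∅ out=∅
  B8: in=∅ out=∅

Conflict graph:
  a — {g}
  b — {g}
  d — {g}
  g — {a,b,d}

N(b) = ["g"]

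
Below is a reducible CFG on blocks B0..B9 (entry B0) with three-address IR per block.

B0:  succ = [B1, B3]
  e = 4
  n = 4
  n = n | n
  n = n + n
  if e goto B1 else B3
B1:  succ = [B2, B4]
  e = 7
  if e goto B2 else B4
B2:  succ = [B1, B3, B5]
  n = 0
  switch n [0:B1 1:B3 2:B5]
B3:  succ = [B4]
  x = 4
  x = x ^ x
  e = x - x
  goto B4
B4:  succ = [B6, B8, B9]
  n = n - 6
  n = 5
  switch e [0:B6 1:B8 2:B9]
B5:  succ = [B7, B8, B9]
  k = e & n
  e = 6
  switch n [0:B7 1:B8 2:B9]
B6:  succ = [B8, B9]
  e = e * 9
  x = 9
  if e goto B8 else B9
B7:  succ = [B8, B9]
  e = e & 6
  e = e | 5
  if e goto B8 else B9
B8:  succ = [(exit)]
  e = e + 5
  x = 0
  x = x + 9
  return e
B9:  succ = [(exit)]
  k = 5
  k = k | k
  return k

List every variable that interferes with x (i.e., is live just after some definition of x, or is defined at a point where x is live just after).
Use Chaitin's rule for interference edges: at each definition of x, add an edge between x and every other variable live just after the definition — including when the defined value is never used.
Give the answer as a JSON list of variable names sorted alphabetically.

Block summaries:
  B0: {e,n} / ∅
  B1: {e} / ∅
  B2: {n} / ∅
  B3: {e,x} / ∅
  B4: {n} / {e,n}
  B5: {e,k} / {e,n}
  B6: {e,x} / {e}
  B7: {e} / {e}
  B8: {e,x} / {e}
  B9: {k} / ∅

Live sets:
  B0 li=∅ lo={n}
  B1 li={n} lo={e,n}
  B2 li={e} lo={e,n}
  B3 li={n} lo={e,n}
  B4 li={e,n} lo={e}
  B5 li={e,n} lo={e}
  B6 li={e} lo={e}
  B7 li={e} lo={e}
  B8 li={e} lo=∅
  B9 li=∅ lo=∅

Interference:
  e — {n,x}
  k — {n}
  n — {e,k,x}
  x — {e,n}

N(x) = ["e", "n"]

Answer: ["e", "n"]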